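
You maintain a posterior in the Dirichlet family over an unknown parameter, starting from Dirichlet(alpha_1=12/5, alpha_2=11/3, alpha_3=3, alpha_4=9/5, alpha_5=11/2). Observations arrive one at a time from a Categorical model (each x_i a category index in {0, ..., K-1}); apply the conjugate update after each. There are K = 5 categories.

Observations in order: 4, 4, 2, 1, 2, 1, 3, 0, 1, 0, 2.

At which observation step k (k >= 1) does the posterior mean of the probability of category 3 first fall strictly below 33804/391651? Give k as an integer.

obs 1: x=4 → posterior Dirichlet(12/5, 11/3, 3, 9/5, 13/2)
obs 2: x=4 → posterior Dirichlet(12/5, 11/3, 3, 9/5, 15/2)
obs 3: x=2 → posterior Dirichlet(12/5, 11/3, 4, 9/5, 15/2)
obs 4: x=1 → posterior Dirichlet(12/5, 14/3, 4, 9/5, 15/2)
obs 5: x=2 → posterior Dirichlet(12/5, 14/3, 5, 9/5, 15/2)
obs 6: x=1 → posterior Dirichlet(12/5, 17/3, 5, 9/5, 15/2)
obs 7: x=3 → posterior Dirichlet(12/5, 17/3, 5, 14/5, 15/2)
obs 8: x=0 → posterior Dirichlet(17/5, 17/3, 5, 14/5, 15/2)
obs 9: x=1 → posterior Dirichlet(17/5, 20/3, 5, 14/5, 15/2)
obs 10: x=0 → posterior Dirichlet(22/5, 20/3, 5, 14/5, 15/2)
obs 11: x=2 → posterior Dirichlet(22/5, 20/3, 6, 14/5, 15/2)

k = 5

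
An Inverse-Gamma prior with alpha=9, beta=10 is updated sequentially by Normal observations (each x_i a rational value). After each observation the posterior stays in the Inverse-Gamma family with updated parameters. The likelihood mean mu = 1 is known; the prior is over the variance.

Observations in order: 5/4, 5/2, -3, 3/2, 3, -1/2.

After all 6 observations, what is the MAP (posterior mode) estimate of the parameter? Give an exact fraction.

717/416

obs 1: x=5/4 → posterior Inverse-Gamma(19/2, 321/32)
obs 2: x=5/2 → posterior Inverse-Gamma(10, 357/32)
obs 3: x=-3 → posterior Inverse-Gamma(21/2, 613/32)
obs 4: x=3/2 → posterior Inverse-Gamma(11, 617/32)
obs 5: x=3 → posterior Inverse-Gamma(23/2, 681/32)
obs 6: x=-1/2 → posterior Inverse-Gamma(12, 717/32)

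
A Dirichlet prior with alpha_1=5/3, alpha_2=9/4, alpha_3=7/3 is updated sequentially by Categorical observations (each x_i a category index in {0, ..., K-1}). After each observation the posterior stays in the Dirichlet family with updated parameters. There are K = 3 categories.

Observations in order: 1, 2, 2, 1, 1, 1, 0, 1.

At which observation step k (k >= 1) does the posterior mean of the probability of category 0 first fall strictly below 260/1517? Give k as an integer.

k = 4

obs 1: x=1 → posterior Dirichlet(5/3, 13/4, 7/3)
obs 2: x=2 → posterior Dirichlet(5/3, 13/4, 10/3)
obs 3: x=2 → posterior Dirichlet(5/3, 13/4, 13/3)
obs 4: x=1 → posterior Dirichlet(5/3, 17/4, 13/3)
obs 5: x=1 → posterior Dirichlet(5/3, 21/4, 13/3)
obs 6: x=1 → posterior Dirichlet(5/3, 25/4, 13/3)
obs 7: x=0 → posterior Dirichlet(8/3, 25/4, 13/3)
obs 8: x=1 → posterior Dirichlet(8/3, 29/4, 13/3)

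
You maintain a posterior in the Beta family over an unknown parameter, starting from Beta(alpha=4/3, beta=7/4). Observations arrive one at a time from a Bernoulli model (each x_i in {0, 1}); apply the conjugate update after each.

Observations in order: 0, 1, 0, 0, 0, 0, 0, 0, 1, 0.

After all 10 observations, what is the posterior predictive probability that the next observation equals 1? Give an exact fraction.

40/157

obs 1: x=0 → posterior Beta(4/3, 11/4)
obs 2: x=1 → posterior Beta(7/3, 11/4)
obs 3: x=0 → posterior Beta(7/3, 15/4)
obs 4: x=0 → posterior Beta(7/3, 19/4)
obs 5: x=0 → posterior Beta(7/3, 23/4)
obs 6: x=0 → posterior Beta(7/3, 27/4)
obs 7: x=0 → posterior Beta(7/3, 31/4)
obs 8: x=0 → posterior Beta(7/3, 35/4)
obs 9: x=1 → posterior Beta(10/3, 35/4)
obs 10: x=0 → posterior Beta(10/3, 39/4)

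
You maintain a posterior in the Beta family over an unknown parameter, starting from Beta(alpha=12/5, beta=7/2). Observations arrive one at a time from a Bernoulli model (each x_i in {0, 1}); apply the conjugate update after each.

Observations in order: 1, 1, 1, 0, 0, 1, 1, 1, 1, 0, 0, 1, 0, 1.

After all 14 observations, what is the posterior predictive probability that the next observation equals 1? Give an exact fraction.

obs 1: x=1 → posterior Beta(17/5, 7/2)
obs 2: x=1 → posterior Beta(22/5, 7/2)
obs 3: x=1 → posterior Beta(27/5, 7/2)
obs 4: x=0 → posterior Beta(27/5, 9/2)
obs 5: x=0 → posterior Beta(27/5, 11/2)
obs 6: x=1 → posterior Beta(32/5, 11/2)
obs 7: x=1 → posterior Beta(37/5, 11/2)
obs 8: x=1 → posterior Beta(42/5, 11/2)
obs 9: x=1 → posterior Beta(47/5, 11/2)
obs 10: x=0 → posterior Beta(47/5, 13/2)
obs 11: x=0 → posterior Beta(47/5, 15/2)
obs 12: x=1 → posterior Beta(52/5, 15/2)
obs 13: x=0 → posterior Beta(52/5, 17/2)
obs 14: x=1 → posterior Beta(57/5, 17/2)

114/199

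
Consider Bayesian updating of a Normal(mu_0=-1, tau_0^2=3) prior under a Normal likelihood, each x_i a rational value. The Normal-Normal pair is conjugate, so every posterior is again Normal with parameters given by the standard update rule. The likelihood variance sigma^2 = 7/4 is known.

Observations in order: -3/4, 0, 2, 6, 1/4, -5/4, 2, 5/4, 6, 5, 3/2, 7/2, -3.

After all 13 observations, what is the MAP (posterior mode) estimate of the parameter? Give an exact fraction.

263/163

obs 1: x=-3/4 → posterior Normal(-16/19, 21/19)
obs 2: x=0 → posterior Normal(-16/31, 21/31)
obs 3: x=2 → posterior Normal(8/43, 21/43)
obs 4: x=6 → posterior Normal(16/11, 21/55)
obs 5: x=1/4 → posterior Normal(83/67, 21/67)
obs 6: x=-5/4 → posterior Normal(68/79, 21/79)
obs 7: x=2 → posterior Normal(92/91, 3/13)
obs 8: x=5/4 → posterior Normal(107/103, 21/103)
obs 9: x=6 → posterior Normal(179/115, 21/115)
obs 10: x=5 → posterior Normal(239/127, 21/127)
obs 11: x=3/2 → posterior Normal(257/139, 21/139)
obs 12: x=7/2 → posterior Normal(299/151, 21/151)
obs 13: x=-3 → posterior Normal(263/163, 21/163)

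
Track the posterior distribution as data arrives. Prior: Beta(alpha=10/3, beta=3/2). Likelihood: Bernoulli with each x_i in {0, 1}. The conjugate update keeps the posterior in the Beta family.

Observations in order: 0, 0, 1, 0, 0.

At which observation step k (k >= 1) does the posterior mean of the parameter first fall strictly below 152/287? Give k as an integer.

k = 2

obs 1: x=0 → posterior Beta(10/3, 5/2)
obs 2: x=0 → posterior Beta(10/3, 7/2)
obs 3: x=1 → posterior Beta(13/3, 7/2)
obs 4: x=0 → posterior Beta(13/3, 9/2)
obs 5: x=0 → posterior Beta(13/3, 11/2)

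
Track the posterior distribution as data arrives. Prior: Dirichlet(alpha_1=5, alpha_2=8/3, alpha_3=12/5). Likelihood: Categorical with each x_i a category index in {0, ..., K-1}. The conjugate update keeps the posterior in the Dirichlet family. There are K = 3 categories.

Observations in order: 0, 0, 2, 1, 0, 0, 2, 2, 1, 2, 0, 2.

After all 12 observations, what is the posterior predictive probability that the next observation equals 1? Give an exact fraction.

obs 1: x=0 → posterior Dirichlet(6, 8/3, 12/5)
obs 2: x=0 → posterior Dirichlet(7, 8/3, 12/5)
obs 3: x=2 → posterior Dirichlet(7, 8/3, 17/5)
obs 4: x=1 → posterior Dirichlet(7, 11/3, 17/5)
obs 5: x=0 → posterior Dirichlet(8, 11/3, 17/5)
obs 6: x=0 → posterior Dirichlet(9, 11/3, 17/5)
obs 7: x=2 → posterior Dirichlet(9, 11/3, 22/5)
obs 8: x=2 → posterior Dirichlet(9, 11/3, 27/5)
obs 9: x=1 → posterior Dirichlet(9, 14/3, 27/5)
obs 10: x=2 → posterior Dirichlet(9, 14/3, 32/5)
obs 11: x=0 → posterior Dirichlet(10, 14/3, 32/5)
obs 12: x=2 → posterior Dirichlet(10, 14/3, 37/5)

70/331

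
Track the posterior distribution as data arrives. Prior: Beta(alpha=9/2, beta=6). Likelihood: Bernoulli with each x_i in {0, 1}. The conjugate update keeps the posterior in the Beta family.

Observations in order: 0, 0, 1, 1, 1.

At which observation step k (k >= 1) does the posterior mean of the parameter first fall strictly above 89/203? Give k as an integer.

k = 4

obs 1: x=0 → posterior Beta(9/2, 7)
obs 2: x=0 → posterior Beta(9/2, 8)
obs 3: x=1 → posterior Beta(11/2, 8)
obs 4: x=1 → posterior Beta(13/2, 8)
obs 5: x=1 → posterior Beta(15/2, 8)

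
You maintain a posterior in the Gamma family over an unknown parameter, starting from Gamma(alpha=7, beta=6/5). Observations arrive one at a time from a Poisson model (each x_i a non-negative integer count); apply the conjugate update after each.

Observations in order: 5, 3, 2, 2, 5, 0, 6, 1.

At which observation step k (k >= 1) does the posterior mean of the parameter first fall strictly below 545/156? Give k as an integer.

k = 6

obs 1: x=5 → posterior Gamma(12, 11/5)
obs 2: x=3 → posterior Gamma(15, 16/5)
obs 3: x=2 → posterior Gamma(17, 21/5)
obs 4: x=2 → posterior Gamma(19, 26/5)
obs 5: x=5 → posterior Gamma(24, 31/5)
obs 6: x=0 → posterior Gamma(24, 36/5)
obs 7: x=6 → posterior Gamma(30, 41/5)
obs 8: x=1 → posterior Gamma(31, 46/5)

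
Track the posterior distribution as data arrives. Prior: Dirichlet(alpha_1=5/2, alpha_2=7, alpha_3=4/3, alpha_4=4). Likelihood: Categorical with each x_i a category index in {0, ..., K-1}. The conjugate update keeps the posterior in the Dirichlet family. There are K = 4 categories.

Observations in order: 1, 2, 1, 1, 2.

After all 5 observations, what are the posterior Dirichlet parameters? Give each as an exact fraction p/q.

obs 1: x=1 → posterior Dirichlet(5/2, 8, 4/3, 4)
obs 2: x=2 → posterior Dirichlet(5/2, 8, 7/3, 4)
obs 3: x=1 → posterior Dirichlet(5/2, 9, 7/3, 4)
obs 4: x=1 → posterior Dirichlet(5/2, 10, 7/3, 4)
obs 5: x=2 → posterior Dirichlet(5/2, 10, 10/3, 4)

alpha_1=5/2, alpha_2=10, alpha_3=10/3, alpha_4=4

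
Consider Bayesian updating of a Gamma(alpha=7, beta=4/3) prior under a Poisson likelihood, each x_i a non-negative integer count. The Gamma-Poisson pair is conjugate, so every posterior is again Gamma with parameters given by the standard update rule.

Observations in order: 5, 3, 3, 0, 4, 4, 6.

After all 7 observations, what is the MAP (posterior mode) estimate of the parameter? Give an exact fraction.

obs 1: x=5 → posterior Gamma(12, 7/3)
obs 2: x=3 → posterior Gamma(15, 10/3)
obs 3: x=3 → posterior Gamma(18, 13/3)
obs 4: x=0 → posterior Gamma(18, 16/3)
obs 5: x=4 → posterior Gamma(22, 19/3)
obs 6: x=4 → posterior Gamma(26, 22/3)
obs 7: x=6 → posterior Gamma(32, 25/3)

93/25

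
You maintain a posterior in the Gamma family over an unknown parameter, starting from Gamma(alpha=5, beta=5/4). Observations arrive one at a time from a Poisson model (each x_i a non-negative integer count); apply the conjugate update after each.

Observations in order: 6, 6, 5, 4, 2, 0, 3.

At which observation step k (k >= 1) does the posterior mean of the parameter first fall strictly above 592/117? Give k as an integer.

obs 1: x=6 → posterior Gamma(11, 9/4)
obs 2: x=6 → posterior Gamma(17, 13/4)
obs 3: x=5 → posterior Gamma(22, 17/4)
obs 4: x=4 → posterior Gamma(26, 21/4)
obs 5: x=2 → posterior Gamma(28, 25/4)
obs 6: x=0 → posterior Gamma(28, 29/4)
obs 7: x=3 → posterior Gamma(31, 33/4)

k = 2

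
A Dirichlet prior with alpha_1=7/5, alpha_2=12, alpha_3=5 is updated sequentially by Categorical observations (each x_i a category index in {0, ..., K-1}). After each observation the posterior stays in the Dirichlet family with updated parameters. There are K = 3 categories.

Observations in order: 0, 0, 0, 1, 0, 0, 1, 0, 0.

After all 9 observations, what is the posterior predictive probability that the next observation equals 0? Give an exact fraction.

obs 1: x=0 → posterior Dirichlet(12/5, 12, 5)
obs 2: x=0 → posterior Dirichlet(17/5, 12, 5)
obs 3: x=0 → posterior Dirichlet(22/5, 12, 5)
obs 4: x=1 → posterior Dirichlet(22/5, 13, 5)
obs 5: x=0 → posterior Dirichlet(27/5, 13, 5)
obs 6: x=0 → posterior Dirichlet(32/5, 13, 5)
obs 7: x=1 → posterior Dirichlet(32/5, 14, 5)
obs 8: x=0 → posterior Dirichlet(37/5, 14, 5)
obs 9: x=0 → posterior Dirichlet(42/5, 14, 5)

42/137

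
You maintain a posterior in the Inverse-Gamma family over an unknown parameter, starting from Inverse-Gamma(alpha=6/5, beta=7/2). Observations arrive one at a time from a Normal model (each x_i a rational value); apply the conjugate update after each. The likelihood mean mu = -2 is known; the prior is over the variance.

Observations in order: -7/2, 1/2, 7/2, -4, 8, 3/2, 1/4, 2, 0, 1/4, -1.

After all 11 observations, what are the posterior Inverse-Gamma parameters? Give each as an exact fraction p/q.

alpha=67/10, beta=1545/16

obs 1: x=-7/2 → posterior Inverse-Gamma(17/10, 37/8)
obs 2: x=1/2 → posterior Inverse-Gamma(11/5, 31/4)
obs 3: x=7/2 → posterior Inverse-Gamma(27/10, 183/8)
obs 4: x=-4 → posterior Inverse-Gamma(16/5, 199/8)
obs 5: x=8 → posterior Inverse-Gamma(37/10, 599/8)
obs 6: x=3/2 → posterior Inverse-Gamma(21/5, 81)
obs 7: x=1/4 → posterior Inverse-Gamma(47/10, 2673/32)
obs 8: x=2 → posterior Inverse-Gamma(26/5, 2929/32)
obs 9: x=0 → posterior Inverse-Gamma(57/10, 2993/32)
obs 10: x=1/4 → posterior Inverse-Gamma(31/5, 1537/16)
obs 11: x=-1 → posterior Inverse-Gamma(67/10, 1545/16)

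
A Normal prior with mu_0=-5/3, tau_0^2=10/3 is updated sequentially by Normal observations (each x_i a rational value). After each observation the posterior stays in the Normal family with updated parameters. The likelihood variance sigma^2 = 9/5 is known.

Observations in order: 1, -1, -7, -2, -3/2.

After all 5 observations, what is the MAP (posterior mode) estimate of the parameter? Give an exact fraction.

-570/277

obs 1: x=1 → posterior Normal(5/77, 90/77)
obs 2: x=-1 → posterior Normal(-45/127, 90/127)
obs 3: x=-7 → posterior Normal(-395/177, 30/59)
obs 4: x=-2 → posterior Normal(-495/227, 90/227)
obs 5: x=-3/2 → posterior Normal(-570/277, 90/277)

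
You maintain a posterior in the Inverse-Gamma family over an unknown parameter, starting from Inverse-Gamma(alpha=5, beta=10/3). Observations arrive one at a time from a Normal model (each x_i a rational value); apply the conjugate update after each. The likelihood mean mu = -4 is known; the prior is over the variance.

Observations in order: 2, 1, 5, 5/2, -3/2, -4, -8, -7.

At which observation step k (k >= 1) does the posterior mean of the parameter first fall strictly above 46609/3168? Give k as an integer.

k = 4

obs 1: x=2 → posterior Inverse-Gamma(11/2, 64/3)
obs 2: x=1 → posterior Inverse-Gamma(6, 203/6)
obs 3: x=5 → posterior Inverse-Gamma(13/2, 223/3)
obs 4: x=5/2 → posterior Inverse-Gamma(7, 2291/24)
obs 5: x=-3/2 → posterior Inverse-Gamma(15/2, 1183/12)
obs 6: x=-4 → posterior Inverse-Gamma(8, 1183/12)
obs 7: x=-8 → posterior Inverse-Gamma(17/2, 1279/12)
obs 8: x=-7 → posterior Inverse-Gamma(9, 1333/12)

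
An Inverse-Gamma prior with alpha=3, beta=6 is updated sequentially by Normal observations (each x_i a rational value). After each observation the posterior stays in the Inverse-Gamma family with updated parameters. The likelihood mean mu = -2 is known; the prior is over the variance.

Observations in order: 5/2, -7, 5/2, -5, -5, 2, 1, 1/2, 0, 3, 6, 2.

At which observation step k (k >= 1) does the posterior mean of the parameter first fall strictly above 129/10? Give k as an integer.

obs 1: x=5/2 → posterior Inverse-Gamma(7/2, 129/8)
obs 2: x=-7 → posterior Inverse-Gamma(4, 229/8)
obs 3: x=5/2 → posterior Inverse-Gamma(9/2, 155/4)
obs 4: x=-5 → posterior Inverse-Gamma(5, 173/4)
obs 5: x=-5 → posterior Inverse-Gamma(11/2, 191/4)
obs 6: x=2 → posterior Inverse-Gamma(6, 223/4)
obs 7: x=1 → posterior Inverse-Gamma(13/2, 241/4)
obs 8: x=1/2 → posterior Inverse-Gamma(7, 507/8)
obs 9: x=0 → posterior Inverse-Gamma(15/2, 523/8)
obs 10: x=3 → posterior Inverse-Gamma(8, 623/8)
obs 11: x=6 → posterior Inverse-Gamma(17/2, 879/8)
obs 12: x=2 → posterior Inverse-Gamma(9, 943/8)

k = 11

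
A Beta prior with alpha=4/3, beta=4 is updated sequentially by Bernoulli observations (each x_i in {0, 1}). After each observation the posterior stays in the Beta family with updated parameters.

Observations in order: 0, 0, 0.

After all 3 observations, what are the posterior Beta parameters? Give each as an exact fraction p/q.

alpha=4/3, beta=7

obs 1: x=0 → posterior Beta(4/3, 5)
obs 2: x=0 → posterior Beta(4/3, 6)
obs 3: x=0 → posterior Beta(4/3, 7)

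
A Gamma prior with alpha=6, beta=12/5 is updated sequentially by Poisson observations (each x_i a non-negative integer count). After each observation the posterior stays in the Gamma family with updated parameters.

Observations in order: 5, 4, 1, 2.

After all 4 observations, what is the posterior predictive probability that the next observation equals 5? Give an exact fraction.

obs 1: x=5 → posterior Gamma(11, 17/5)
obs 2: x=4 → posterior Gamma(15, 22/5)
obs 3: x=1 → posterior Gamma(16, 27/5)
obs 4: x=2 → posterior Gamma(18, 32/5)

101874728107941262997479804108800000/1171223165167387672982838813062831053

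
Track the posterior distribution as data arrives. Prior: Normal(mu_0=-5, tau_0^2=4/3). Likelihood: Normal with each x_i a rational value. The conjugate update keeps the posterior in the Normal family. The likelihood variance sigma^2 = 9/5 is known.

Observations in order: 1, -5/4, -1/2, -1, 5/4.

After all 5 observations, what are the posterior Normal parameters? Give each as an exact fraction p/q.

obs 1: x=1 → posterior Normal(-115/47, 36/47)
obs 2: x=-5/4 → posterior Normal(-140/67, 36/67)
obs 3: x=-1/2 → posterior Normal(-50/29, 12/29)
obs 4: x=-1 → posterior Normal(-170/107, 36/107)
obs 5: x=5/4 → posterior Normal(-145/127, 36/127)

mu_0=-145/127, tau_0^2=36/127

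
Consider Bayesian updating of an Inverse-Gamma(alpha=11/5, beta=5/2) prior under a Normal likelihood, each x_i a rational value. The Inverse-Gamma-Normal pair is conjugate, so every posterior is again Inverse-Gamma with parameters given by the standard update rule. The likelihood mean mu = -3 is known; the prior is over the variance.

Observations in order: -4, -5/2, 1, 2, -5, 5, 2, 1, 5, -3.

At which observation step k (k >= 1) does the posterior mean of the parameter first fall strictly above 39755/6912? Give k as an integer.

k = 4

obs 1: x=-4 → posterior Inverse-Gamma(27/10, 3)
obs 2: x=-5/2 → posterior Inverse-Gamma(16/5, 25/8)
obs 3: x=1 → posterior Inverse-Gamma(37/10, 89/8)
obs 4: x=2 → posterior Inverse-Gamma(21/5, 189/8)
obs 5: x=-5 → posterior Inverse-Gamma(47/10, 205/8)
obs 6: x=5 → posterior Inverse-Gamma(26/5, 461/8)
obs 7: x=2 → posterior Inverse-Gamma(57/10, 561/8)
obs 8: x=1 → posterior Inverse-Gamma(31/5, 625/8)
obs 9: x=5 → posterior Inverse-Gamma(67/10, 881/8)
obs 10: x=-3 → posterior Inverse-Gamma(36/5, 881/8)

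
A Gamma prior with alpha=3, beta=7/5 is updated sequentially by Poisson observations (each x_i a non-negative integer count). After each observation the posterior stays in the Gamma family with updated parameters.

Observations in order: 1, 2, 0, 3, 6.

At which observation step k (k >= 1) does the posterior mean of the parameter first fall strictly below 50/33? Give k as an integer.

obs 1: x=1 → posterior Gamma(4, 12/5)
obs 2: x=2 → posterior Gamma(6, 17/5)
obs 3: x=0 → posterior Gamma(6, 22/5)
obs 4: x=3 → posterior Gamma(9, 27/5)
obs 5: x=6 → posterior Gamma(15, 32/5)

k = 3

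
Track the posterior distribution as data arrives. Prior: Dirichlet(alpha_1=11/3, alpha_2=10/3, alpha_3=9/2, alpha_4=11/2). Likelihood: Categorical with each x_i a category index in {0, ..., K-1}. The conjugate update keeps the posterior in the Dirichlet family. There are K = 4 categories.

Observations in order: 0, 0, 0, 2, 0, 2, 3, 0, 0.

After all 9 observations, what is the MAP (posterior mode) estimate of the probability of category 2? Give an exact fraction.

1/4

obs 1: x=0 → posterior Dirichlet(14/3, 10/3, 9/2, 11/2)
obs 2: x=0 → posterior Dirichlet(17/3, 10/3, 9/2, 11/2)
obs 3: x=0 → posterior Dirichlet(20/3, 10/3, 9/2, 11/2)
obs 4: x=2 → posterior Dirichlet(20/3, 10/3, 11/2, 11/2)
obs 5: x=0 → posterior Dirichlet(23/3, 10/3, 11/2, 11/2)
obs 6: x=2 → posterior Dirichlet(23/3, 10/3, 13/2, 11/2)
obs 7: x=3 → posterior Dirichlet(23/3, 10/3, 13/2, 13/2)
obs 8: x=0 → posterior Dirichlet(26/3, 10/3, 13/2, 13/2)
obs 9: x=0 → posterior Dirichlet(29/3, 10/3, 13/2, 13/2)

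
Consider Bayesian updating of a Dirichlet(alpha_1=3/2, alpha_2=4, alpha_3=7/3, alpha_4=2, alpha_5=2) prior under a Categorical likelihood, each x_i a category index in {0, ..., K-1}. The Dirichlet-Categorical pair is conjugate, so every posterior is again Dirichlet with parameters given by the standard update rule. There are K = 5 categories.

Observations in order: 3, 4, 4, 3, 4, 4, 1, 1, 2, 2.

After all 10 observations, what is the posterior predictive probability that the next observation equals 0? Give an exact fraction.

obs 1: x=3 → posterior Dirichlet(3/2, 4, 7/3, 3, 2)
obs 2: x=4 → posterior Dirichlet(3/2, 4, 7/3, 3, 3)
obs 3: x=4 → posterior Dirichlet(3/2, 4, 7/3, 3, 4)
obs 4: x=3 → posterior Dirichlet(3/2, 4, 7/3, 4, 4)
obs 5: x=4 → posterior Dirichlet(3/2, 4, 7/3, 4, 5)
obs 6: x=4 → posterior Dirichlet(3/2, 4, 7/3, 4, 6)
obs 7: x=1 → posterior Dirichlet(3/2, 5, 7/3, 4, 6)
obs 8: x=1 → posterior Dirichlet(3/2, 6, 7/3, 4, 6)
obs 9: x=2 → posterior Dirichlet(3/2, 6, 10/3, 4, 6)
obs 10: x=2 → posterior Dirichlet(3/2, 6, 13/3, 4, 6)

9/131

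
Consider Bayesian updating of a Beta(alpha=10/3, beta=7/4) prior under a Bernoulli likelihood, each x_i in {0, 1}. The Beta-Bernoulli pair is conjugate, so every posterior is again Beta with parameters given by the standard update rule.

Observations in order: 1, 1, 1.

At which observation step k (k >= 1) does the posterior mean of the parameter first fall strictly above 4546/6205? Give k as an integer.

k = 2

obs 1: x=1 → posterior Beta(13/3, 7/4)
obs 2: x=1 → posterior Beta(16/3, 7/4)
obs 3: x=1 → posterior Beta(19/3, 7/4)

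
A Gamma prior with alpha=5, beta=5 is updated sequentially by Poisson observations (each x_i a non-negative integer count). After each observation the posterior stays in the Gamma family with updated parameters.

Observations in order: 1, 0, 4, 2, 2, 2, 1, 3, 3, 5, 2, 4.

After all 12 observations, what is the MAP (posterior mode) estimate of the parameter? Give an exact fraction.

obs 1: x=1 → posterior Gamma(6, 6)
obs 2: x=0 → posterior Gamma(6, 7)
obs 3: x=4 → posterior Gamma(10, 8)
obs 4: x=2 → posterior Gamma(12, 9)
obs 5: x=2 → posterior Gamma(14, 10)
obs 6: x=2 → posterior Gamma(16, 11)
obs 7: x=1 → posterior Gamma(17, 12)
obs 8: x=3 → posterior Gamma(20, 13)
obs 9: x=3 → posterior Gamma(23, 14)
obs 10: x=5 → posterior Gamma(28, 15)
obs 11: x=2 → posterior Gamma(30, 16)
obs 12: x=4 → posterior Gamma(34, 17)

33/17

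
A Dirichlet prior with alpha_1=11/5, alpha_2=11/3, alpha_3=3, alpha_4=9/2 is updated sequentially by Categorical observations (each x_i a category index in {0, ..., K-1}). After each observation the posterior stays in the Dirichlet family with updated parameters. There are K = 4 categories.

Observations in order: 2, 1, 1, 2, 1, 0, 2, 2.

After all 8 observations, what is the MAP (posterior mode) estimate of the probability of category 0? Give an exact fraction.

obs 1: x=2 → posterior Dirichlet(11/5, 11/3, 4, 9/2)
obs 2: x=1 → posterior Dirichlet(11/5, 14/3, 4, 9/2)
obs 3: x=1 → posterior Dirichlet(11/5, 17/3, 4, 9/2)
obs 4: x=2 → posterior Dirichlet(11/5, 17/3, 5, 9/2)
obs 5: x=1 → posterior Dirichlet(11/5, 20/3, 5, 9/2)
obs 6: x=0 → posterior Dirichlet(16/5, 20/3, 5, 9/2)
obs 7: x=2 → posterior Dirichlet(16/5, 20/3, 6, 9/2)
obs 8: x=2 → posterior Dirichlet(16/5, 20/3, 7, 9/2)

66/521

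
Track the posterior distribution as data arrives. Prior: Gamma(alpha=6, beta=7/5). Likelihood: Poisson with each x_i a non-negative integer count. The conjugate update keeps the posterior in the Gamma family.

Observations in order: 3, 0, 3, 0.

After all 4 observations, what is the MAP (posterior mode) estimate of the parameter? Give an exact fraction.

55/27

obs 1: x=3 → posterior Gamma(9, 12/5)
obs 2: x=0 → posterior Gamma(9, 17/5)
obs 3: x=3 → posterior Gamma(12, 22/5)
obs 4: x=0 → posterior Gamma(12, 27/5)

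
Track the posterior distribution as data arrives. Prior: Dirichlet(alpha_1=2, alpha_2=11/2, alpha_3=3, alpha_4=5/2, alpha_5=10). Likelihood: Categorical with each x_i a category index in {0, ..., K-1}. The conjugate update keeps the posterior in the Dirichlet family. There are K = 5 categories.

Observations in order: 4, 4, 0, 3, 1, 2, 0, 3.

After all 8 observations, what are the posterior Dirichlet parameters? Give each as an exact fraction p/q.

obs 1: x=4 → posterior Dirichlet(2, 11/2, 3, 5/2, 11)
obs 2: x=4 → posterior Dirichlet(2, 11/2, 3, 5/2, 12)
obs 3: x=0 → posterior Dirichlet(3, 11/2, 3, 5/2, 12)
obs 4: x=3 → posterior Dirichlet(3, 11/2, 3, 7/2, 12)
obs 5: x=1 → posterior Dirichlet(3, 13/2, 3, 7/2, 12)
obs 6: x=2 → posterior Dirichlet(3, 13/2, 4, 7/2, 12)
obs 7: x=0 → posterior Dirichlet(4, 13/2, 4, 7/2, 12)
obs 8: x=3 → posterior Dirichlet(4, 13/2, 4, 9/2, 12)

alpha_1=4, alpha_2=13/2, alpha_3=4, alpha_4=9/2, alpha_5=12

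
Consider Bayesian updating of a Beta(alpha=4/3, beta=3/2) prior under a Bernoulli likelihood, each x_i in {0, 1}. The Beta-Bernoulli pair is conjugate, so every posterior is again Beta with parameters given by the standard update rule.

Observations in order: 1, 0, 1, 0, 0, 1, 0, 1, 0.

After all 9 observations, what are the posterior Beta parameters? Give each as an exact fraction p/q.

alpha=16/3, beta=13/2

obs 1: x=1 → posterior Beta(7/3, 3/2)
obs 2: x=0 → posterior Beta(7/3, 5/2)
obs 3: x=1 → posterior Beta(10/3, 5/2)
obs 4: x=0 → posterior Beta(10/3, 7/2)
obs 5: x=0 → posterior Beta(10/3, 9/2)
obs 6: x=1 → posterior Beta(13/3, 9/2)
obs 7: x=0 → posterior Beta(13/3, 11/2)
obs 8: x=1 → posterior Beta(16/3, 11/2)
obs 9: x=0 → posterior Beta(16/3, 13/2)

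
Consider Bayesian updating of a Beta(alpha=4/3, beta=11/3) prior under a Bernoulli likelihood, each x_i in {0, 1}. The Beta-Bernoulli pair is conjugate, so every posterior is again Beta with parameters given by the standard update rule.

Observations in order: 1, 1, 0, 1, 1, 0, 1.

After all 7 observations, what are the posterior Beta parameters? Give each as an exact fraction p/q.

obs 1: x=1 → posterior Beta(7/3, 11/3)
obs 2: x=1 → posterior Beta(10/3, 11/3)
obs 3: x=0 → posterior Beta(10/3, 14/3)
obs 4: x=1 → posterior Beta(13/3, 14/3)
obs 5: x=1 → posterior Beta(16/3, 14/3)
obs 6: x=0 → posterior Beta(16/3, 17/3)
obs 7: x=1 → posterior Beta(19/3, 17/3)

alpha=19/3, beta=17/3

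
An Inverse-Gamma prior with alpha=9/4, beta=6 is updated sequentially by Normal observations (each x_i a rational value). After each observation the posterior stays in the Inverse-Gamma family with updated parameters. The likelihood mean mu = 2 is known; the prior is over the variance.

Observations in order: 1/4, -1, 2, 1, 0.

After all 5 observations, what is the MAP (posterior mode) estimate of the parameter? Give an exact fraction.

465/184

obs 1: x=1/4 → posterior Inverse-Gamma(11/4, 241/32)
obs 2: x=-1 → posterior Inverse-Gamma(13/4, 385/32)
obs 3: x=2 → posterior Inverse-Gamma(15/4, 385/32)
obs 4: x=1 → posterior Inverse-Gamma(17/4, 401/32)
obs 5: x=0 → posterior Inverse-Gamma(19/4, 465/32)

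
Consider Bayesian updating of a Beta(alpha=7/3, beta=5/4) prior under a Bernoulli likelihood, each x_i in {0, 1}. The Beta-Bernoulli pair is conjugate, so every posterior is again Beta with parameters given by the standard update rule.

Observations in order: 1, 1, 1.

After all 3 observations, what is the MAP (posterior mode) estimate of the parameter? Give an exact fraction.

52/55

obs 1: x=1 → posterior Beta(10/3, 5/4)
obs 2: x=1 → posterior Beta(13/3, 5/4)
obs 3: x=1 → posterior Beta(16/3, 5/4)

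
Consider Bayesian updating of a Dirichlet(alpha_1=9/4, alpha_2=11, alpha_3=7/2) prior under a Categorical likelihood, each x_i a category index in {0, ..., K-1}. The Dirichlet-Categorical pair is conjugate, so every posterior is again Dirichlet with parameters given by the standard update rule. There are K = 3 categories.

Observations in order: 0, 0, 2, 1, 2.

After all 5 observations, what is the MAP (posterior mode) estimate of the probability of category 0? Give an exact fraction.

obs 1: x=0 → posterior Dirichlet(13/4, 11, 7/2)
obs 2: x=0 → posterior Dirichlet(17/4, 11, 7/2)
obs 3: x=2 → posterior Dirichlet(17/4, 11, 9/2)
obs 4: x=1 → posterior Dirichlet(17/4, 12, 9/2)
obs 5: x=2 → posterior Dirichlet(17/4, 12, 11/2)

13/75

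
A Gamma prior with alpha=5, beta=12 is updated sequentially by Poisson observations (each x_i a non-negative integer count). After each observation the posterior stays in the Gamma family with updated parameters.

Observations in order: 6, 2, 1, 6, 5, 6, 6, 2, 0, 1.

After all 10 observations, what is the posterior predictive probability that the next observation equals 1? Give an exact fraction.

19905231104678053005308613054912768832706182621733847040/67739389260745218861137988047774370539553852007909099223

obs 1: x=6 → posterior Gamma(11, 13)
obs 2: x=2 → posterior Gamma(13, 14)
obs 3: x=1 → posterior Gamma(14, 15)
obs 4: x=6 → posterior Gamma(20, 16)
obs 5: x=5 → posterior Gamma(25, 17)
obs 6: x=6 → posterior Gamma(31, 18)
obs 7: x=6 → posterior Gamma(37, 19)
obs 8: x=2 → posterior Gamma(39, 20)
obs 9: x=0 → posterior Gamma(39, 21)
obs 10: x=1 → posterior Gamma(40, 22)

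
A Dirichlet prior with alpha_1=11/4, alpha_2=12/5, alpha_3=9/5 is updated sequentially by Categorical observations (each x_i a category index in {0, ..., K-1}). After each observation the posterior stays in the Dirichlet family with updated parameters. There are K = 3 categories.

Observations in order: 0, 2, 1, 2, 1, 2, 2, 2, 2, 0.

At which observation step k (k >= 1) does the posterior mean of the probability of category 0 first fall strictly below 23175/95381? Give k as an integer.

k = 9

obs 1: x=0 → posterior Dirichlet(15/4, 12/5, 9/5)
obs 2: x=2 → posterior Dirichlet(15/4, 12/5, 14/5)
obs 3: x=1 → posterior Dirichlet(15/4, 17/5, 14/5)
obs 4: x=2 → posterior Dirichlet(15/4, 17/5, 19/5)
obs 5: x=1 → posterior Dirichlet(15/4, 22/5, 19/5)
obs 6: x=2 → posterior Dirichlet(15/4, 22/5, 24/5)
obs 7: x=2 → posterior Dirichlet(15/4, 22/5, 29/5)
obs 8: x=2 → posterior Dirichlet(15/4, 22/5, 34/5)
obs 9: x=2 → posterior Dirichlet(15/4, 22/5, 39/5)
obs 10: x=0 → posterior Dirichlet(19/4, 22/5, 39/5)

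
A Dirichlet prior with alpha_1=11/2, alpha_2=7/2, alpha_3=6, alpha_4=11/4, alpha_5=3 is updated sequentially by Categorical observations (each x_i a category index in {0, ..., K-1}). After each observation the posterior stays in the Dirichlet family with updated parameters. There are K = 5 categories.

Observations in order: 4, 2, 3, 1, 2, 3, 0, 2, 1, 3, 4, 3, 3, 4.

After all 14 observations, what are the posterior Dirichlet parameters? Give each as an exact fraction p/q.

obs 1: x=4 → posterior Dirichlet(11/2, 7/2, 6, 11/4, 4)
obs 2: x=2 → posterior Dirichlet(11/2, 7/2, 7, 11/4, 4)
obs 3: x=3 → posterior Dirichlet(11/2, 7/2, 7, 15/4, 4)
obs 4: x=1 → posterior Dirichlet(11/2, 9/2, 7, 15/4, 4)
obs 5: x=2 → posterior Dirichlet(11/2, 9/2, 8, 15/4, 4)
obs 6: x=3 → posterior Dirichlet(11/2, 9/2, 8, 19/4, 4)
obs 7: x=0 → posterior Dirichlet(13/2, 9/2, 8, 19/4, 4)
obs 8: x=2 → posterior Dirichlet(13/2, 9/2, 9, 19/4, 4)
obs 9: x=1 → posterior Dirichlet(13/2, 11/2, 9, 19/4, 4)
obs 10: x=3 → posterior Dirichlet(13/2, 11/2, 9, 23/4, 4)
obs 11: x=4 → posterior Dirichlet(13/2, 11/2, 9, 23/4, 5)
obs 12: x=3 → posterior Dirichlet(13/2, 11/2, 9, 27/4, 5)
obs 13: x=3 → posterior Dirichlet(13/2, 11/2, 9, 31/4, 5)
obs 14: x=4 → posterior Dirichlet(13/2, 11/2, 9, 31/4, 6)

alpha_1=13/2, alpha_2=11/2, alpha_3=9, alpha_4=31/4, alpha_5=6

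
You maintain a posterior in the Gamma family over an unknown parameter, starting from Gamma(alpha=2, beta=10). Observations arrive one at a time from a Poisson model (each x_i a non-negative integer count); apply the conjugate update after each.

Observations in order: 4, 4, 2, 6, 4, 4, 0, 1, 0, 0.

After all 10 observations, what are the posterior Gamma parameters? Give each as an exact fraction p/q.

alpha=27, beta=20

obs 1: x=4 → posterior Gamma(6, 11)
obs 2: x=4 → posterior Gamma(10, 12)
obs 3: x=2 → posterior Gamma(12, 13)
obs 4: x=6 → posterior Gamma(18, 14)
obs 5: x=4 → posterior Gamma(22, 15)
obs 6: x=4 → posterior Gamma(26, 16)
obs 7: x=0 → posterior Gamma(26, 17)
obs 8: x=1 → posterior Gamma(27, 18)
obs 9: x=0 → posterior Gamma(27, 19)
obs 10: x=0 → posterior Gamma(27, 20)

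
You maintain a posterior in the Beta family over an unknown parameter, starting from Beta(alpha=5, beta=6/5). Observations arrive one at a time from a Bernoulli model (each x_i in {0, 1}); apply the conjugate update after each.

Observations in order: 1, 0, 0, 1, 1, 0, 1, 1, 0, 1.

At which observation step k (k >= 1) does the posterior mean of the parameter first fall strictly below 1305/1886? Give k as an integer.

k = 3

obs 1: x=1 → posterior Beta(6, 6/5)
obs 2: x=0 → posterior Beta(6, 11/5)
obs 3: x=0 → posterior Beta(6, 16/5)
obs 4: x=1 → posterior Beta(7, 16/5)
obs 5: x=1 → posterior Beta(8, 16/5)
obs 6: x=0 → posterior Beta(8, 21/5)
obs 7: x=1 → posterior Beta(9, 21/5)
obs 8: x=1 → posterior Beta(10, 21/5)
obs 9: x=0 → posterior Beta(10, 26/5)
obs 10: x=1 → posterior Beta(11, 26/5)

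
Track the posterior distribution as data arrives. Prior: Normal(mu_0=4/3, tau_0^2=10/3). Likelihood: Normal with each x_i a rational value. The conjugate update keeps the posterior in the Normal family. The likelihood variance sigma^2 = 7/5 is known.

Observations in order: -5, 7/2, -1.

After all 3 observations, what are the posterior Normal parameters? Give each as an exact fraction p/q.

obs 1: x=-5 → posterior Normal(-222/71, 70/71)
obs 2: x=7/2 → posterior Normal(-47/121, 70/121)
obs 3: x=-1 → posterior Normal(-97/171, 70/171)

mu_0=-97/171, tau_0^2=70/171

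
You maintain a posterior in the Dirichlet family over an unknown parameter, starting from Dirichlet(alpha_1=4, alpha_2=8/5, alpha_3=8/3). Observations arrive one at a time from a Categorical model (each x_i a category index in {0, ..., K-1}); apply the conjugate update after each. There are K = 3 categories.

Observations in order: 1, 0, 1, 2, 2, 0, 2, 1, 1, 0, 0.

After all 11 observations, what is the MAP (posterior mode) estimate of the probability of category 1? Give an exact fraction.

obs 1: x=1 → posterior Dirichlet(4, 13/5, 8/3)
obs 2: x=0 → posterior Dirichlet(5, 13/5, 8/3)
obs 3: x=1 → posterior Dirichlet(5, 18/5, 8/3)
obs 4: x=2 → posterior Dirichlet(5, 18/5, 11/3)
obs 5: x=2 → posterior Dirichlet(5, 18/5, 14/3)
obs 6: x=0 → posterior Dirichlet(6, 18/5, 14/3)
obs 7: x=2 → posterior Dirichlet(6, 18/5, 17/3)
obs 8: x=1 → posterior Dirichlet(6, 23/5, 17/3)
obs 9: x=1 → posterior Dirichlet(6, 28/5, 17/3)
obs 10: x=0 → posterior Dirichlet(7, 28/5, 17/3)
obs 11: x=0 → posterior Dirichlet(8, 28/5, 17/3)

69/244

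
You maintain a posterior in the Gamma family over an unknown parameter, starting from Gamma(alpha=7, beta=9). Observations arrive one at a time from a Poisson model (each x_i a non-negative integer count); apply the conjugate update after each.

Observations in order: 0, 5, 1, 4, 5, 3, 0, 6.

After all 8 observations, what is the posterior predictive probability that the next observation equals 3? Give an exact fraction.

obs 1: x=0 → posterior Gamma(7, 10)
obs 2: x=5 → posterior Gamma(12, 11)
obs 3: x=1 → posterior Gamma(13, 12)
obs 4: x=4 → posterior Gamma(17, 13)
obs 5: x=5 → posterior Gamma(22, 14)
obs 6: x=3 → posterior Gamma(25, 15)
obs 7: x=0 → posterior Gamma(25, 16)
obs 8: x=6 → posterior Gamma(31, 17)

47497520812548195931343543963908492667653/298638084187453816074362562660346902872064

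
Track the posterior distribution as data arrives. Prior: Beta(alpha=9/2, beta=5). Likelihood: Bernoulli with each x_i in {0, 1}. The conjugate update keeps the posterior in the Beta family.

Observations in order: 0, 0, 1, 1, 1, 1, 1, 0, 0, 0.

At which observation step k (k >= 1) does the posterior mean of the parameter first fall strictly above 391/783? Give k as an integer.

k = 5

obs 1: x=0 → posterior Beta(9/2, 6)
obs 2: x=0 → posterior Beta(9/2, 7)
obs 3: x=1 → posterior Beta(11/2, 7)
obs 4: x=1 → posterior Beta(13/2, 7)
obs 5: x=1 → posterior Beta(15/2, 7)
obs 6: x=1 → posterior Beta(17/2, 7)
obs 7: x=1 → posterior Beta(19/2, 7)
obs 8: x=0 → posterior Beta(19/2, 8)
obs 9: x=0 → posterior Beta(19/2, 9)
obs 10: x=0 → posterior Beta(19/2, 10)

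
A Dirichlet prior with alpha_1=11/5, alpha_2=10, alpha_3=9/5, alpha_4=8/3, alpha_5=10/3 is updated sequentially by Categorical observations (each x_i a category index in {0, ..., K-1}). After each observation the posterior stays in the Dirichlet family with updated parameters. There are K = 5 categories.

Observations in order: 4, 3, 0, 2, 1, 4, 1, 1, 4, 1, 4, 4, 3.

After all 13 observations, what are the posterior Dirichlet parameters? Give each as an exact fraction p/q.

alpha_1=16/5, alpha_2=14, alpha_3=14/5, alpha_4=14/3, alpha_5=25/3

obs 1: x=4 → posterior Dirichlet(11/5, 10, 9/5, 8/3, 13/3)
obs 2: x=3 → posterior Dirichlet(11/5, 10, 9/5, 11/3, 13/3)
obs 3: x=0 → posterior Dirichlet(16/5, 10, 9/5, 11/3, 13/3)
obs 4: x=2 → posterior Dirichlet(16/5, 10, 14/5, 11/3, 13/3)
obs 5: x=1 → posterior Dirichlet(16/5, 11, 14/5, 11/3, 13/3)
obs 6: x=4 → posterior Dirichlet(16/5, 11, 14/5, 11/3, 16/3)
obs 7: x=1 → posterior Dirichlet(16/5, 12, 14/5, 11/3, 16/3)
obs 8: x=1 → posterior Dirichlet(16/5, 13, 14/5, 11/3, 16/3)
obs 9: x=4 → posterior Dirichlet(16/5, 13, 14/5, 11/3, 19/3)
obs 10: x=1 → posterior Dirichlet(16/5, 14, 14/5, 11/3, 19/3)
obs 11: x=4 → posterior Dirichlet(16/5, 14, 14/5, 11/3, 22/3)
obs 12: x=4 → posterior Dirichlet(16/5, 14, 14/5, 11/3, 25/3)
obs 13: x=3 → posterior Dirichlet(16/5, 14, 14/5, 14/3, 25/3)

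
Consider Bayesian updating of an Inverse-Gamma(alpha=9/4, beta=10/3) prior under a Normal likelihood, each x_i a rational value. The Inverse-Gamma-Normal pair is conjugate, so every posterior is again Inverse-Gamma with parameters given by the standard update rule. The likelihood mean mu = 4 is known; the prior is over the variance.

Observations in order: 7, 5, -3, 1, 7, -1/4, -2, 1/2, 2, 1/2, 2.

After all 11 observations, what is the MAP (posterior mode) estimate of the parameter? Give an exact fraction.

8171/840

obs 1: x=7 → posterior Inverse-Gamma(11/4, 47/6)
obs 2: x=5 → posterior Inverse-Gamma(13/4, 25/3)
obs 3: x=-3 → posterior Inverse-Gamma(15/4, 197/6)
obs 4: x=1 → posterior Inverse-Gamma(17/4, 112/3)
obs 5: x=7 → posterior Inverse-Gamma(19/4, 251/6)
obs 6: x=-1/4 → posterior Inverse-Gamma(21/4, 4883/96)
obs 7: x=-2 → posterior Inverse-Gamma(23/4, 6611/96)
obs 8: x=1/2 → posterior Inverse-Gamma(25/4, 7199/96)
obs 9: x=2 → posterior Inverse-Gamma(27/4, 7391/96)
obs 10: x=1/2 → posterior Inverse-Gamma(29/4, 7979/96)
obs 11: x=2 → posterior Inverse-Gamma(31/4, 8171/96)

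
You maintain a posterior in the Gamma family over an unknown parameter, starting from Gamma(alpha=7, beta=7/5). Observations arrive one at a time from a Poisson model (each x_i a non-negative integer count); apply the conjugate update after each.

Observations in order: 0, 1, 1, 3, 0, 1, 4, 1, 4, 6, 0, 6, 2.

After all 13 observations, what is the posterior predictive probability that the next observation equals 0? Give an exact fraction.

obs 1: x=0 → posterior Gamma(7, 12/5)
obs 2: x=1 → posterior Gamma(8, 17/5)
obs 3: x=1 → posterior Gamma(9, 22/5)
obs 4: x=3 → posterior Gamma(12, 27/5)
obs 5: x=0 → posterior Gamma(12, 32/5)
obs 6: x=1 → posterior Gamma(13, 37/5)
obs 7: x=4 → posterior Gamma(17, 42/5)
obs 8: x=1 → posterior Gamma(18, 47/5)
obs 9: x=4 → posterior Gamma(22, 52/5)
obs 10: x=6 → posterior Gamma(28, 57/5)
obs 11: x=0 → posterior Gamma(28, 62/5)
obs 12: x=6 → posterior Gamma(34, 67/5)
obs 13: x=2 → posterior Gamma(36, 72/5)

7310883636562819725182433070324627244481920983691122184173803012096/81972108497218392165990581575745428677907674133674294679835393010961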